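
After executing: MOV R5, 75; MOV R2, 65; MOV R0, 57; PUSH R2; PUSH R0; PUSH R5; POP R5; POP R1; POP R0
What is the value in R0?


Stack trace (top is rightmost):
  MOV R5, 75  → R5 = 75
  MOV R2, 65  → R2 = 65
  MOV R0, 57  → R0 = 57
  PUSH R2  → stack: [65]
  PUSH R0  → stack: [65, 57]
  PUSH R5  → stack: [65, 57, 75]
  POP R5  → R5 = 75, stack: [65, 57]
  POP R1  → R1 = 57, stack: [65]
  POP R0  → R0 = 65, stack: []
Final: R0 = 65

65


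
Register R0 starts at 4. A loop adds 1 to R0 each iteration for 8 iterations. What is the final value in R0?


Starting value: R0 = 4
  Iter 1: R0 = 4 + 1 = 5
  Iter 2: R0 = 5 + 1 = 6
  Iter 3: R0 = 6 + 1 = 7
  Iter 4: R0 = 7 + 1 = 8
  Iter 5: R0 = 8 + 1 = 9
  Iter 6: R0 = 9 + 1 = 10
  Iter 7: R0 = 10 + 1 = 11
  Iter 8: R0 = 11 + 1 = 12
Final: R0 = 12

12


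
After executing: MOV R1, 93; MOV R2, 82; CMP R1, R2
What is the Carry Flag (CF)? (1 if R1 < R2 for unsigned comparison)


Register state trace:
  MOV R1, 93  → R1 = 93
  MOV R2, 82  → R2 = 82
  CMP R1, R2  → unsigned 93 - 82: no borrow
  93 >= 82, so CF = 0
CF = 0

0


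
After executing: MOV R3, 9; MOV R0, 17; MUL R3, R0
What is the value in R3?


Register state trace:
  MOV R3, 9  → R3 = 9
  MOV R0, 17  → R0 = 17
  MUL R3, R0  → R3 = 9 * 17 = 153
Final: R3 = 153

153


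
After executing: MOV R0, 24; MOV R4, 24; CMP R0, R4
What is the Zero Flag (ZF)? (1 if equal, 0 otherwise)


Register state trace:
  MOV R0, 24  → R0 = 24
  MOV R4, 24  → R4 = 24
  CMP R0, R4  → computes 24 - 24 = 0
  Result is zero, so values are equal
ZF = 1

1


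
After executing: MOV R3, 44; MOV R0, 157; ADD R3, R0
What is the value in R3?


Register state trace:
  MOV R3, 44  → R3 = 44
  MOV R0, 157  → R0 = 157
  ADD R3, R0  → R3 = 44 + 157 = 201
Final: R3 = 201

201


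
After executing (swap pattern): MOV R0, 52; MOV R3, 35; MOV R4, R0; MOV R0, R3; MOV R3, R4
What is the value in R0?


Register state trace (swap pattern):
  MOV R0, 52  → R0 = 52
  MOV R3, 35  → R3 = 35
  MOV R4, R0  → R4 = 52  (save R0)
  MOV R0, R3  → R0 = 35  (R0 gets R3's value)
  MOV R3, R4  → R3 = 52  (R3 gets saved value)
Final: R0 = 35

35


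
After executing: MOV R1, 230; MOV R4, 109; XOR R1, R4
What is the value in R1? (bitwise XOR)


Register state trace:
  MOV R1, 230  → R1 = 230 (0b11100110)
  MOV R4, 109  → R4 = 109 (0b01101101)
  XOR R1, R4  → R1 = 230 XOR 109 = 139 (0b10001011)
Final: R1 = 139

139


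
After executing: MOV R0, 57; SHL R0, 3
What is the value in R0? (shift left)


Register state trace:
  MOV R0, 57  → R0 = 57
  SHL R0, 3  → R0 = 57 << 3 = 57 * 2^3 = 456
Final: R0 = 456

456


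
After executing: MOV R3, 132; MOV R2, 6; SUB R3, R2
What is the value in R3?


Register state trace:
  MOV R3, 132  → R3 = 132
  MOV R2, 6  → R2 = 6
  SUB R3, R2  → R3 = 132 - 6 = 126
Final: R3 = 126

126


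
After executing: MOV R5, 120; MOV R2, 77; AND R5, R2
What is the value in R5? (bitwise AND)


Register state trace:
  MOV R5, 120  → R5 = 120 (0b01111000)
  MOV R2, 77  → R2 = 77 (0b01001101)
  AND R5, R2  → R5 = 120 AND 77 = 72 (0b01001000)
Final: R5 = 72

72


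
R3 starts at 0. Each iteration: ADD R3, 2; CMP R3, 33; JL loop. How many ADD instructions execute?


Loop trace (R3 starts at 0, target 33, step 2):
  ADD #1: R3 = 0 + 2 = 2  → 2 < 33, loop
  ADD #2: R3 = 2 + 2 = 4  → 4 < 33, loop
  ADD #3: R3 = 4 + 2 = 6  → 6 < 33, loop
  ADD #4: R3 = 6 + 2 = 8  → 8 < 33, loop
  ADD #5: R3 = 8 + 2 = 10  → 10 < 33, loop
  ADD #6: R3 = 10 + 2 = 12  → 12 < 33, loop
  ADD #7: R3 = 12 + 2 = 14  → 14 < 33, loop
  ADD #8: R3 = 14 + 2 = 16  → 16 < 33, loop
  ADD #9: R3 = 16 + 2 = 18  → 18 < 33, loop
  ADD #10: R3 = 18 + 2 = 20  → 20 < 33, loop
  ADD #11: R3 = 20 + 2 = 22  → 22 < 33, loop
  ADD #12: R3 = 22 + 2 = 24  → 24 < 33, loop
  ADD #13: R3 = 24 + 2 = 26  → 26 < 33, loop
  ADD #14: R3 = 26 + 2 = 28  → 28 < 33, loop
  ADD #15: R3 = 28 + 2 = 30  → 30 < 33, loop
  ADD #16: R3 = 30 + 2 = 32  → 32 < 33, loop
  ADD #17: R3 = 32 + 2 = 34  → 34 >= 33, exit
Total ADD instructions: 17

17


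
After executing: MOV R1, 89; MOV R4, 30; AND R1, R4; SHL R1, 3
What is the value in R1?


Register state trace:
  MOV R1, 89  → R1 = 89 (0b01011001)
  MOV R4, 30  → R4 = 30 (0b00011110)
  AND R1, R4  → R1 = 89 AND 30 = 24 (0b00011000)
  SHL R1, 3  → R1 = 24 << 3 = 192
Final: R1 = 192

192


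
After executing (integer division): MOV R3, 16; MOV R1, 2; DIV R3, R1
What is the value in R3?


Register state trace:
  MOV R3, 16  → R3 = 16
  MOV R1, 2  → R1 = 2
  DIV R3, R1  → R3 = 16 // 2 = 8
Final: R3 = 8

8


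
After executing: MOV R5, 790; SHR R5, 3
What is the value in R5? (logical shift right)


Register state trace:
  MOV R5, 790  → R5 = 790
  SHR R5, 3  → R5 = 790 >> 3 = 790 // 2^3 = 98
Final: R5 = 98

98


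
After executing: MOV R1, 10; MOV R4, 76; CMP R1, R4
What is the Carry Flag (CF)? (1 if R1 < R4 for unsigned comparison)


Register state trace:
  MOV R1, 10  → R1 = 10
  MOV R4, 76  → R4 = 76
  CMP R1, R4  → unsigned 10 - 76: borrow occurs
  10 < 76, so CF = 1
CF = 1

1


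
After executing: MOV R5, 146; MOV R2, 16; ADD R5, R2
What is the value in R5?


Register state trace:
  MOV R5, 146  → R5 = 146
  MOV R2, 16  → R2 = 16
  ADD R5, R2  → R5 = 146 + 16 = 162
Final: R5 = 162

162


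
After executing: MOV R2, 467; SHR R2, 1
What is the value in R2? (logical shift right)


Register state trace:
  MOV R2, 467  → R2 = 467
  SHR R2, 1  → R2 = 467 >> 1 = 467 // 2^1 = 233
Final: R2 = 233

233


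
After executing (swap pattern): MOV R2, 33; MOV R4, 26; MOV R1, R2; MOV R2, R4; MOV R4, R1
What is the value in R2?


Register state trace (swap pattern):
  MOV R2, 33  → R2 = 33
  MOV R4, 26  → R4 = 26
  MOV R1, R2  → R1 = 33  (save R2)
  MOV R2, R4  → R2 = 26  (R2 gets R4's value)
  MOV R4, R1  → R4 = 33  (R4 gets saved value)
Final: R2 = 26

26


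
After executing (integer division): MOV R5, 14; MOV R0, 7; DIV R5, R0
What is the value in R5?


Register state trace:
  MOV R5, 14  → R5 = 14
  MOV R0, 7  → R0 = 7
  DIV R5, R0  → R5 = 14 // 7 = 2
Final: R5 = 2

2


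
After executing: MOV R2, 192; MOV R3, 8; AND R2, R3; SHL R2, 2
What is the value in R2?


Register state trace:
  MOV R2, 192  → R2 = 192 (0b11000000)
  MOV R3, 8  → R3 = 8 (0b00001000)
  AND R2, R3  → R2 = 192 AND 8 = 0 (0b00000000)
  SHL R2, 2  → R2 = 0 << 2 = 0
Final: R2 = 0

0


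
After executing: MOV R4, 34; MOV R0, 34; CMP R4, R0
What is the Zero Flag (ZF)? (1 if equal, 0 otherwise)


Register state trace:
  MOV R4, 34  → R4 = 34
  MOV R0, 34  → R0 = 34
  CMP R4, R0  → computes 34 - 34 = 0
  Result is zero, so values are equal
ZF = 1

1


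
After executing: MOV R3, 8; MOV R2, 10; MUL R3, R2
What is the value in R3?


Register state trace:
  MOV R3, 8  → R3 = 8
  MOV R2, 10  → R2 = 10
  MUL R3, R2  → R3 = 8 * 10 = 80
Final: R3 = 80

80


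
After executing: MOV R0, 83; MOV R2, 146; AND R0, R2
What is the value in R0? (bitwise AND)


Register state trace:
  MOV R0, 83  → R0 = 83 (0b01010011)
  MOV R2, 146  → R2 = 146 (0b10010010)
  AND R0, R2  → R0 = 83 AND 146 = 18 (0b00010010)
Final: R0 = 18

18


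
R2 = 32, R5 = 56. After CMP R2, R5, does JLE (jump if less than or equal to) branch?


Trace:
  R2 = 32, R5 = 56
  CMP R2, R5  → compares 32 vs 56
  JLE checks: is 32 less than or equal to 56?
  32 < 56, so condition is true
Branch taken: Yes

Yes


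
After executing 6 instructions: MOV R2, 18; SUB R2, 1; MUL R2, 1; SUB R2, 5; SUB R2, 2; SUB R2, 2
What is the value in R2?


Register state trace:
  MOV R2, 18  → R2 = 18
  SUB R2, 1  → R2 = 18 - 1 = 17
  MUL R2, 1  → R2 = 17 * 1 = 17
  SUB R2, 5  → R2 = 17 - 5 = 12
  SUB R2, 2  → R2 = 12 - 2 = 10
  SUB R2, 2  → R2 = 10 - 2 = 8
Final: R2 = 8

8


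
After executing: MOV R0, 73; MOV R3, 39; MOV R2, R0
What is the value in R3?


Register state trace:
  MOV R0, 73  → R0 = 73
  MOV R3, 39  → R3 = 39
  MOV R2, R0  → R2 = 73
Final: R3 = 39

39


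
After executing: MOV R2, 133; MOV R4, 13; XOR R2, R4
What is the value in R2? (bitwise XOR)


Register state trace:
  MOV R2, 133  → R2 = 133 (0b10000101)
  MOV R4, 13  → R4 = 13 (0b00001101)
  XOR R2, R4  → R2 = 133 XOR 13 = 136 (0b10001000)
Final: R2 = 136

136


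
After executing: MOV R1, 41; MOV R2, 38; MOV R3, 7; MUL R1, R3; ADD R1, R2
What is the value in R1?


Register state trace:
  MOV R1, 41  → R1 = 41
  MOV R2, 38  → R2 = 38
  MOV R3, 7  → R3 = 7
  MUL R1, R3  → R1 = 41 * 7 = 287
  ADD R1, R2  → R1 = 287 + 38 = 325
Final: R1 = 325

325


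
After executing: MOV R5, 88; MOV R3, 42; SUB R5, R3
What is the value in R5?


Register state trace:
  MOV R5, 88  → R5 = 88
  MOV R3, 42  → R3 = 42
  SUB R5, R3  → R5 = 88 - 42 = 46
Final: R5 = 46

46


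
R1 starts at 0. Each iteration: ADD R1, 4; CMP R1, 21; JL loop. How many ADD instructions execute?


Loop trace (R1 starts at 0, target 21, step 4):
  ADD #1: R1 = 0 + 4 = 4  → 4 < 21, loop
  ADD #2: R1 = 4 + 4 = 8  → 8 < 21, loop
  ADD #3: R1 = 8 + 4 = 12  → 12 < 21, loop
  ADD #4: R1 = 12 + 4 = 16  → 16 < 21, loop
  ADD #5: R1 = 16 + 4 = 20  → 20 < 21, loop
  ADD #6: R1 = 20 + 4 = 24  → 24 >= 21, exit
Total ADD instructions: 6

6


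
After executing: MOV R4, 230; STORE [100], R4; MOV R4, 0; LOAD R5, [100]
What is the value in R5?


Register and memory trace:
  MOV R4, 230  → R4 = 230
  STORE [100], R4  → mem[100] = 230
  MOV R4, 0  → R4 = 0
  LOAD R5, [100]  → R5 = mem[100] = 230
Final: R5 = 230

230


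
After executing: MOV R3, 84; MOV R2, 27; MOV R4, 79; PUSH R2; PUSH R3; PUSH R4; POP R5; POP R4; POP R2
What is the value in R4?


Stack trace (top is rightmost):
  MOV R3, 84  → R3 = 84
  MOV R2, 27  → R2 = 27
  MOV R4, 79  → R4 = 79
  PUSH R2  → stack: [27]
  PUSH R3  → stack: [27, 84]
  PUSH R4  → stack: [27, 84, 79]
  POP R5  → R5 = 79, stack: [27, 84]
  POP R4  → R4 = 84, stack: [27]
  POP R2  → R2 = 27, stack: []
Final: R4 = 84

84


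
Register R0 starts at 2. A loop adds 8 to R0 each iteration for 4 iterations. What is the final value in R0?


Starting value: R0 = 2
  Iter 1: R0 = 2 + 8 = 10
  Iter 2: R0 = 10 + 8 = 18
  Iter 3: R0 = 18 + 8 = 26
  Iter 4: R0 = 26 + 8 = 34
Final: R0 = 34

34


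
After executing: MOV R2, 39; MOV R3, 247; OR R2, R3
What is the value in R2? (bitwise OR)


Register state trace:
  MOV R2, 39  → R2 = 39 (0b00100111)
  MOV R3, 247  → R3 = 247 (0b11110111)
  OR R2, R3   → R2 = 39 OR 247 = 247 (0b11110111)
Final: R2 = 247

247


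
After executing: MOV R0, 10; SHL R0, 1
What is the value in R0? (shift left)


Register state trace:
  MOV R0, 10  → R0 = 10
  SHL R0, 1  → R0 = 10 << 1 = 10 * 2^1 = 20
Final: R0 = 20

20


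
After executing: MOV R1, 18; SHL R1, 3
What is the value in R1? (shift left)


Register state trace:
  MOV R1, 18  → R1 = 18
  SHL R1, 3  → R1 = 18 << 3 = 18 * 2^3 = 144
Final: R1 = 144

144


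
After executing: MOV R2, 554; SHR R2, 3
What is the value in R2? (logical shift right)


Register state trace:
  MOV R2, 554  → R2 = 554
  SHR R2, 3  → R2 = 554 >> 3 = 554 // 2^3 = 69
Final: R2 = 69

69


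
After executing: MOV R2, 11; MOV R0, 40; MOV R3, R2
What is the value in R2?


Register state trace:
  MOV R2, 11  → R2 = 11
  MOV R0, 40  → R0 = 40
  MOV R3, R2  → R3 = 11
Final: R2 = 11

11


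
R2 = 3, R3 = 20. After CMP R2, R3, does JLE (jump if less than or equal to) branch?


Trace:
  R2 = 3, R3 = 20
  CMP R2, R3  → compares 3 vs 20
  JLE checks: is 3 less than or equal to 20?
  3 < 20, so condition is true
Branch taken: Yes

Yes


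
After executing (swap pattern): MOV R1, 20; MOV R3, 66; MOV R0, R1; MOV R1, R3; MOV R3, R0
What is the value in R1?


Register state trace (swap pattern):
  MOV R1, 20  → R1 = 20
  MOV R3, 66  → R3 = 66
  MOV R0, R1  → R0 = 20  (save R1)
  MOV R1, R3  → R1 = 66  (R1 gets R3's value)
  MOV R3, R0  → R3 = 20  (R3 gets saved value)
Final: R1 = 66

66


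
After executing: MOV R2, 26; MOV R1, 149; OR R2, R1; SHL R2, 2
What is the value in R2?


Register state trace:
  MOV R2, 26  → R2 = 26 (0b00011010)
  MOV R1, 149  → R1 = 149 (0b10010101)
  OR R2, R1  → R2 = 26 OR 149 = 159 (0b10011111)
  SHL R2, 2  → R2 = 159 << 2 = 636
Final: R2 = 636

636


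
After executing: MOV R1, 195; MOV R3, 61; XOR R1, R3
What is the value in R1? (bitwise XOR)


Register state trace:
  MOV R1, 195  → R1 = 195 (0b11000011)
  MOV R3, 61  → R3 = 61 (0b00111101)
  XOR R1, R3  → R1 = 195 XOR 61 = 254 (0b11111110)
Final: R1 = 254

254


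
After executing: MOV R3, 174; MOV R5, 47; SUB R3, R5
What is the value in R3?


Register state trace:
  MOV R3, 174  → R3 = 174
  MOV R5, 47  → R5 = 47
  SUB R3, R5  → R3 = 174 - 47 = 127
Final: R3 = 127

127


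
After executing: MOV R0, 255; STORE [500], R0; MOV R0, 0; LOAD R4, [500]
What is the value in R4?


Register and memory trace:
  MOV R0, 255  → R0 = 255
  STORE [500], R0  → mem[500] = 255
  MOV R0, 0  → R0 = 0
  LOAD R4, [500]  → R4 = mem[500] = 255
Final: R4 = 255

255


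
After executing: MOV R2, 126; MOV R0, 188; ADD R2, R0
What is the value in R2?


Register state trace:
  MOV R2, 126  → R2 = 126
  MOV R0, 188  → R0 = 188
  ADD R2, R0  → R2 = 126 + 188 = 314
Final: R2 = 314

314


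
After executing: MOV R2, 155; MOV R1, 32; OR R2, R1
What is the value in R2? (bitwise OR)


Register state trace:
  MOV R2, 155  → R2 = 155 (0b10011011)
  MOV R1, 32  → R1 = 32 (0b00100000)
  OR R2, R1   → R2 = 155 OR 32 = 187 (0b10111011)
Final: R2 = 187

187


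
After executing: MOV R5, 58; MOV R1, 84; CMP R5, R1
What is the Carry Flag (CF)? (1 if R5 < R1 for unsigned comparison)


Register state trace:
  MOV R5, 58  → R5 = 58
  MOV R1, 84  → R1 = 84
  CMP R5, R1  → unsigned 58 - 84: borrow occurs
  58 < 84, so CF = 1
CF = 1

1


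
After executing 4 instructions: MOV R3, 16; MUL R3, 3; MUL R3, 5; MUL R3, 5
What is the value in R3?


Register state trace:
  MOV R3, 16  → R3 = 16
  MUL R3, 3  → R3 = 16 * 3 = 48
  MUL R3, 5  → R3 = 48 * 5 = 240
  MUL R3, 5  → R3 = 240 * 5 = 1200
Final: R3 = 1200

1200


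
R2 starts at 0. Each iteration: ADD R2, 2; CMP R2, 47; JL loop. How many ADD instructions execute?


Loop trace (R2 starts at 0, target 47, step 2):
  ADD #1: R2 = 0 + 2 = 2  → 2 < 47, loop
  ADD #2: R2 = 2 + 2 = 4  → 4 < 47, loop
  ADD #3: R2 = 4 + 2 = 6  → 6 < 47, loop
  ADD #4: R2 = 6 + 2 = 8  → 8 < 47, loop
  ADD #5: R2 = 8 + 2 = 10  → 10 < 47, loop
  ADD #6: R2 = 10 + 2 = 12  → 12 < 47, loop
  ADD #7: R2 = 12 + 2 = 14  → 14 < 47, loop
  ADD #8: R2 = 14 + 2 = 16  → 16 < 47, loop
  ADD #9: R2 = 16 + 2 = 18  → 18 < 47, loop
  ADD #10: R2 = 18 + 2 = 20  → 20 < 47, loop
  ADD #11: R2 = 20 + 2 = 22  → 22 < 47, loop
  ADD #12: R2 = 22 + 2 = 24  → 24 < 47, loop
  ADD #13: R2 = 24 + 2 = 26  → 26 < 47, loop
  ADD #14: R2 = 26 + 2 = 28  → 28 < 47, loop
  ADD #15: R2 = 28 + 2 = 30  → 30 < 47, loop
  ADD #16: R2 = 30 + 2 = 32  → 32 < 47, loop
  ADD #17: R2 = 32 + 2 = 34  → 34 < 47, loop
  ADD #18: R2 = 34 + 2 = 36  → 36 < 47, loop
  ADD #19: R2 = 36 + 2 = 38  → 38 < 47, loop
  ADD #20: R2 = 38 + 2 = 40  → 40 < 47, loop
  ADD #21: R2 = 40 + 2 = 42  → 42 < 47, loop
  ADD #22: R2 = 42 + 2 = 44  → 44 < 47, loop
  ADD #23: R2 = 44 + 2 = 46  → 46 < 47, loop
  ADD #24: R2 = 46 + 2 = 48  → 48 >= 47, exit
Total ADD instructions: 24

24


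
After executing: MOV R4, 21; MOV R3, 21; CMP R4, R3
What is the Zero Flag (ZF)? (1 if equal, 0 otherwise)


Register state trace:
  MOV R4, 21  → R4 = 21
  MOV R3, 21  → R3 = 21
  CMP R4, R3  → computes 21 - 21 = 0
  Result is zero, so values are equal
ZF = 1

1


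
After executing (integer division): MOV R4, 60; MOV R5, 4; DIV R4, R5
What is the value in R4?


Register state trace:
  MOV R4, 60  → R4 = 60
  MOV R5, 4  → R5 = 4
  DIV R4, R5  → R4 = 60 // 4 = 15
Final: R4 = 15

15


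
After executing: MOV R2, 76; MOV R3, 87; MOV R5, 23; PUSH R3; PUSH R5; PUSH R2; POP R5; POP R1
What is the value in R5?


Stack trace (top is rightmost):
  MOV R2, 76  → R2 = 76
  MOV R3, 87  → R3 = 87
  MOV R5, 23  → R5 = 23
  PUSH R3  → stack: [87]
  PUSH R5  → stack: [87, 23]
  PUSH R2  → stack: [87, 23, 76]
  POP R5  → R5 = 76, stack: [87, 23]
  POP R1  → R1 = 23, stack: [87]
Final: R5 = 76

76


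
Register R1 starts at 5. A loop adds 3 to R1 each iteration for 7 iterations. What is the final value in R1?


Starting value: R1 = 5
  Iter 1: R1 = 5 + 3 = 8
  Iter 2: R1 = 8 + 3 = 11
  Iter 3: R1 = 11 + 3 = 14
  Iter 4: R1 = 14 + 3 = 17
  Iter 5: R1 = 17 + 3 = 20
  Iter 6: R1 = 20 + 3 = 23
  Iter 7: R1 = 23 + 3 = 26
Final: R1 = 26

26


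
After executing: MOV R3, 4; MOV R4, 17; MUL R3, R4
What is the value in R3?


Register state trace:
  MOV R3, 4  → R3 = 4
  MOV R4, 17  → R4 = 17
  MUL R3, R4  → R3 = 4 * 17 = 68
Final: R3 = 68

68


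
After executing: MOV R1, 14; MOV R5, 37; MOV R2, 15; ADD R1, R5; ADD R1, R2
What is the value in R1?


Register state trace:
  MOV R1, 14  → R1 = 14
  MOV R5, 37  → R5 = 37
  MOV R2, 15  → R2 = 15
  ADD R1, R5  → R1 = 14 + 37 = 51
  ADD R1, R2  → R1 = 51 + 15 = 66
Final: R1 = 66

66


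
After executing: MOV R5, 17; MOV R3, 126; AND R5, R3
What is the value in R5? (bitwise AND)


Register state trace:
  MOV R5, 17  → R5 = 17 (0b00010001)
  MOV R3, 126  → R3 = 126 (0b01111110)
  AND R5, R3  → R5 = 17 AND 126 = 16 (0b00010000)
Final: R5 = 16

16


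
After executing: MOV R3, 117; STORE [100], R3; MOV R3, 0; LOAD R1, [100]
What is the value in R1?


Register and memory trace:
  MOV R3, 117  → R3 = 117
  STORE [100], R3  → mem[100] = 117
  MOV R3, 0  → R3 = 0
  LOAD R1, [100]  → R1 = mem[100] = 117
Final: R1 = 117

117


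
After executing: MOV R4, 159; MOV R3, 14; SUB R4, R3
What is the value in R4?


Register state trace:
  MOV R4, 159  → R4 = 159
  MOV R3, 14  → R3 = 14
  SUB R4, R3  → R4 = 159 - 14 = 145
Final: R4 = 145

145


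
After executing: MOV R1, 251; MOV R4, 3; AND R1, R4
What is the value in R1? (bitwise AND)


Register state trace:
  MOV R1, 251  → R1 = 251 (0b11111011)
  MOV R4, 3  → R4 = 3 (0b00000011)
  AND R1, R4  → R1 = 251 AND 3 = 3 (0b00000011)
Final: R1 = 3

3


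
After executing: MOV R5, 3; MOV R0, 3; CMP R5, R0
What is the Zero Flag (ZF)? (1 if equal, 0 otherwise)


Register state trace:
  MOV R5, 3  → R5 = 3
  MOV R0, 3  → R0 = 3
  CMP R5, R0  → computes 3 - 3 = 0
  Result is zero, so values are equal
ZF = 1

1


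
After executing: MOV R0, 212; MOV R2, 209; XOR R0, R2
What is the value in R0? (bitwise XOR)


Register state trace:
  MOV R0, 212  → R0 = 212 (0b11010100)
  MOV R2, 209  → R2 = 209 (0b11010001)
  XOR R0, R2  → R0 = 212 XOR 209 = 5 (0b00000101)
Final: R0 = 5

5


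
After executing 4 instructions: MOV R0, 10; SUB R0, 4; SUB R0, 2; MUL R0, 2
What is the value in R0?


Register state trace:
  MOV R0, 10  → R0 = 10
  SUB R0, 4  → R0 = 10 - 4 = 6
  SUB R0, 2  → R0 = 6 - 2 = 4
  MUL R0, 2  → R0 = 4 * 2 = 8
Final: R0 = 8

8


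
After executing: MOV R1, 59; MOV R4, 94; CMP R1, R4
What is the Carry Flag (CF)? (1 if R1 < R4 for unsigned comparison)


Register state trace:
  MOV R1, 59  → R1 = 59
  MOV R4, 94  → R4 = 94
  CMP R1, R4  → unsigned 59 - 94: borrow occurs
  59 < 94, so CF = 1
CF = 1

1


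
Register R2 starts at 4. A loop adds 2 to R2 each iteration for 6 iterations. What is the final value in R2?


Starting value: R2 = 4
  Iter 1: R2 = 4 + 2 = 6
  Iter 2: R2 = 6 + 2 = 8
  Iter 3: R2 = 8 + 2 = 10
  Iter 4: R2 = 10 + 2 = 12
  Iter 5: R2 = 12 + 2 = 14
  Iter 6: R2 = 14 + 2 = 16
Final: R2 = 16

16


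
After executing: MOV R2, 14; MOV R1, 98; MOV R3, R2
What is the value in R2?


Register state trace:
  MOV R2, 14  → R2 = 14
  MOV R1, 98  → R1 = 98
  MOV R3, R2  → R3 = 14
Final: R2 = 14

14


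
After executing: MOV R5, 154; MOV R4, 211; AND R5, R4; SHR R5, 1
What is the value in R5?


Register state trace:
  MOV R5, 154  → R5 = 154 (0b10011010)
  MOV R4, 211  → R4 = 211 (0b11010011)
  AND R5, R4  → R5 = 154 AND 211 = 146 (0b10010010)
  SHR R5, 1  → R5 = 146 >> 1 = 73
Final: R5 = 73

73


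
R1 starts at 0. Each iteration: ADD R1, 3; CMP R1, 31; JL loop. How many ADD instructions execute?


Loop trace (R1 starts at 0, target 31, step 3):
  ADD #1: R1 = 0 + 3 = 3  → 3 < 31, loop
  ADD #2: R1 = 3 + 3 = 6  → 6 < 31, loop
  ADD #3: R1 = 6 + 3 = 9  → 9 < 31, loop
  ADD #4: R1 = 9 + 3 = 12  → 12 < 31, loop
  ADD #5: R1 = 12 + 3 = 15  → 15 < 31, loop
  ADD #6: R1 = 15 + 3 = 18  → 18 < 31, loop
  ADD #7: R1 = 18 + 3 = 21  → 21 < 31, loop
  ADD #8: R1 = 21 + 3 = 24  → 24 < 31, loop
  ADD #9: R1 = 24 + 3 = 27  → 27 < 31, loop
  ADD #10: R1 = 27 + 3 = 30  → 30 < 31, loop
  ADD #11: R1 = 30 + 3 = 33  → 33 >= 31, exit
Total ADD instructions: 11

11


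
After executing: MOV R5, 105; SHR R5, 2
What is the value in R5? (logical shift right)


Register state trace:
  MOV R5, 105  → R5 = 105
  SHR R5, 2  → R5 = 105 >> 2 = 105 // 2^2 = 26
Final: R5 = 26

26


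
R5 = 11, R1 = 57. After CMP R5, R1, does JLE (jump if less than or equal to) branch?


Trace:
  R5 = 11, R1 = 57
  CMP R5, R1  → compares 11 vs 57
  JLE checks: is 11 less than or equal to 57?
  11 < 57, so condition is true
Branch taken: Yes

Yes


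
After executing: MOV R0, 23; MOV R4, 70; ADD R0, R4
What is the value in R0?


Register state trace:
  MOV R0, 23  → R0 = 23
  MOV R4, 70  → R4 = 70
  ADD R0, R4  → R0 = 23 + 70 = 93
Final: R0 = 93

93


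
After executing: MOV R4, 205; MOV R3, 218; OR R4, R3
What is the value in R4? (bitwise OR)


Register state trace:
  MOV R4, 205  → R4 = 205 (0b11001101)
  MOV R3, 218  → R3 = 218 (0b11011010)
  OR R4, R3   → R4 = 205 OR 218 = 223 (0b11011111)
Final: R4 = 223

223


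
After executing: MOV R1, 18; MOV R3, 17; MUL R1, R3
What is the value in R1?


Register state trace:
  MOV R1, 18  → R1 = 18
  MOV R3, 17  → R3 = 17
  MUL R1, R3  → R1 = 18 * 17 = 306
Final: R1 = 306

306


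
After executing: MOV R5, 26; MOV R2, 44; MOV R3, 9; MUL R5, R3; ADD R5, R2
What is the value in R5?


Register state trace:
  MOV R5, 26  → R5 = 26
  MOV R2, 44  → R2 = 44
  MOV R3, 9  → R3 = 9
  MUL R5, R3  → R5 = 26 * 9 = 234
  ADD R5, R2  → R5 = 234 + 44 = 278
Final: R5 = 278

278


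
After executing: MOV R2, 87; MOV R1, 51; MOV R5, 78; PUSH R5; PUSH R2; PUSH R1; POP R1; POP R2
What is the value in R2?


Stack trace (top is rightmost):
  MOV R2, 87  → R2 = 87
  MOV R1, 51  → R1 = 51
  MOV R5, 78  → R5 = 78
  PUSH R5  → stack: [78]
  PUSH R2  → stack: [78, 87]
  PUSH R1  → stack: [78, 87, 51]
  POP R1  → R1 = 51, stack: [78, 87]
  POP R2  → R2 = 87, stack: [78]
Final: R2 = 87

87


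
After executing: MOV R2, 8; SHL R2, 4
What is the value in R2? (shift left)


Register state trace:
  MOV R2, 8  → R2 = 8
  SHL R2, 4  → R2 = 8 << 4 = 8 * 2^4 = 128
Final: R2 = 128

128


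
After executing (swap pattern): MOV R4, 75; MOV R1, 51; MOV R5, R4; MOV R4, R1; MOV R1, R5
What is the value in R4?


Register state trace (swap pattern):
  MOV R4, 75  → R4 = 75
  MOV R1, 51  → R1 = 51
  MOV R5, R4  → R5 = 75  (save R4)
  MOV R4, R1  → R4 = 51  (R4 gets R1's value)
  MOV R1, R5  → R1 = 75  (R1 gets saved value)
Final: R4 = 51

51


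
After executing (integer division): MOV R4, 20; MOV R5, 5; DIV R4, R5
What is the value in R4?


Register state trace:
  MOV R4, 20  → R4 = 20
  MOV R5, 5  → R5 = 5
  DIV R4, R5  → R4 = 20 // 5 = 4
Final: R4 = 4

4


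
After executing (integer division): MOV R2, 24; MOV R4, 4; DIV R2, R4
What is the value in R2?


Register state trace:
  MOV R2, 24  → R2 = 24
  MOV R4, 4  → R4 = 4
  DIV R2, R4  → R2 = 24 // 4 = 6
Final: R2 = 6

6


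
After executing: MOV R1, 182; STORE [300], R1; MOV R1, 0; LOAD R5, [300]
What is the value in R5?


Register and memory trace:
  MOV R1, 182  → R1 = 182
  STORE [300], R1  → mem[300] = 182
  MOV R1, 0  → R1 = 0
  LOAD R5, [300]  → R5 = mem[300] = 182
Final: R5 = 182

182


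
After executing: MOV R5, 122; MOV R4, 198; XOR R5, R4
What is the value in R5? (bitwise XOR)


Register state trace:
  MOV R5, 122  → R5 = 122 (0b01111010)
  MOV R4, 198  → R4 = 198 (0b11000110)
  XOR R5, R4  → R5 = 122 XOR 198 = 188 (0b10111100)
Final: R5 = 188

188


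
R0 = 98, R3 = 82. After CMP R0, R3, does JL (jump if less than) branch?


Trace:
  R0 = 98, R3 = 82
  CMP R0, R3  → compares 98 vs 82
  JL checks: is 98 less than 82?
  98 > 82, so condition is false
Branch taken: No

No


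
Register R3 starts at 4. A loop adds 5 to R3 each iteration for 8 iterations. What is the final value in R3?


Starting value: R3 = 4
  Iter 1: R3 = 4 + 5 = 9
  Iter 2: R3 = 9 + 5 = 14
  Iter 3: R3 = 14 + 5 = 19
  Iter 4: R3 = 19 + 5 = 24
  Iter 5: R3 = 24 + 5 = 29
  Iter 6: R3 = 29 + 5 = 34
  Iter 7: R3 = 34 + 5 = 39
  Iter 8: R3 = 39 + 5 = 44
Final: R3 = 44

44


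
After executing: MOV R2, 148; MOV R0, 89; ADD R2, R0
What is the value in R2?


Register state trace:
  MOV R2, 148  → R2 = 148
  MOV R0, 89  → R0 = 89
  ADD R2, R0  → R2 = 148 + 89 = 237
Final: R2 = 237

237


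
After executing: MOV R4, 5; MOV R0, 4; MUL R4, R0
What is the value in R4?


Register state trace:
  MOV R4, 5  → R4 = 5
  MOV R0, 4  → R0 = 4
  MUL R4, R0  → R4 = 5 * 4 = 20
Final: R4 = 20

20


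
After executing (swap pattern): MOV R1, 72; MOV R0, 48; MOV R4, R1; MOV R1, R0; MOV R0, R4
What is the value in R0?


Register state trace (swap pattern):
  MOV R1, 72  → R1 = 72
  MOV R0, 48  → R0 = 48
  MOV R4, R1  → R4 = 72  (save R1)
  MOV R1, R0  → R1 = 48  (R1 gets R0's value)
  MOV R0, R4  → R0 = 72  (R0 gets saved value)
Final: R0 = 72

72


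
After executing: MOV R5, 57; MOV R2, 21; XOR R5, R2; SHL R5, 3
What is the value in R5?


Register state trace:
  MOV R5, 57  → R5 = 57 (0b00111001)
  MOV R2, 21  → R2 = 21 (0b00010101)
  XOR R5, R2  → R5 = 57 XOR 21 = 44 (0b00101100)
  SHL R5, 3  → R5 = 44 << 3 = 352
Final: R5 = 352

352


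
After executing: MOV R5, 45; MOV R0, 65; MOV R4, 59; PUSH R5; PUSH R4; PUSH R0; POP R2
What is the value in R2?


Stack trace (top is rightmost):
  MOV R5, 45  → R5 = 45
  MOV R0, 65  → R0 = 65
  MOV R4, 59  → R4 = 59
  PUSH R5  → stack: [45]
  PUSH R4  → stack: [45, 59]
  PUSH R0  → stack: [45, 59, 65]
  POP R2  → R2 = 65, stack: [45, 59]
Final: R2 = 65

65


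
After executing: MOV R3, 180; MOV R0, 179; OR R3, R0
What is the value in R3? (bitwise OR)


Register state trace:
  MOV R3, 180  → R3 = 180 (0b10110100)
  MOV R0, 179  → R0 = 179 (0b10110011)
  OR R3, R0   → R3 = 180 OR 179 = 183 (0b10110111)
Final: R3 = 183

183


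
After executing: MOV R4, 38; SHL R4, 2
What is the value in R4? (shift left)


Register state trace:
  MOV R4, 38  → R4 = 38
  SHL R4, 2  → R4 = 38 << 2 = 38 * 2^2 = 152
Final: R4 = 152

152


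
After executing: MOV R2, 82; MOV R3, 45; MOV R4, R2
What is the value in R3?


Register state trace:
  MOV R2, 82  → R2 = 82
  MOV R3, 45  → R3 = 45
  MOV R4, R2  → R4 = 82
Final: R3 = 45

45


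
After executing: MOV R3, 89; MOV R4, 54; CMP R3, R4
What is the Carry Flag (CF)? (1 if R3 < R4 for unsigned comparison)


Register state trace:
  MOV R3, 89  → R3 = 89
  MOV R4, 54  → R4 = 54
  CMP R3, R4  → unsigned 89 - 54: no borrow
  89 >= 54, so CF = 0
CF = 0

0


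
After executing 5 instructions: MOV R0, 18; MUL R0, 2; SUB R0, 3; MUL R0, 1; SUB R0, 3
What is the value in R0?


Register state trace:
  MOV R0, 18  → R0 = 18
  MUL R0, 2  → R0 = 18 * 2 = 36
  SUB R0, 3  → R0 = 36 - 3 = 33
  MUL R0, 1  → R0 = 33 * 1 = 33
  SUB R0, 3  → R0 = 33 - 3 = 30
Final: R0 = 30

30


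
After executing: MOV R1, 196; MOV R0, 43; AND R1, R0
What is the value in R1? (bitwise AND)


Register state trace:
  MOV R1, 196  → R1 = 196 (0b11000100)
  MOV R0, 43  → R0 = 43 (0b00101011)
  AND R1, R0  → R1 = 196 AND 43 = 0 (0b00000000)
Final: R1 = 0

0


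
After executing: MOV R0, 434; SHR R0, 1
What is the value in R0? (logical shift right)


Register state trace:
  MOV R0, 434  → R0 = 434
  SHR R0, 1  → R0 = 434 >> 1 = 434 // 2^1 = 217
Final: R0 = 217

217


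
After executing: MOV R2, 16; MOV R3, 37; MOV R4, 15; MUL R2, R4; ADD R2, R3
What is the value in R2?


Register state trace:
  MOV R2, 16  → R2 = 16
  MOV R3, 37  → R3 = 37
  MOV R4, 15  → R4 = 15
  MUL R2, R4  → R2 = 16 * 15 = 240
  ADD R2, R3  → R2 = 240 + 37 = 277
Final: R2 = 277

277


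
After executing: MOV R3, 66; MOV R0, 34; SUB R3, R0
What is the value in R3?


Register state trace:
  MOV R3, 66  → R3 = 66
  MOV R0, 34  → R0 = 34
  SUB R3, R0  → R3 = 66 - 34 = 32
Final: R3 = 32

32


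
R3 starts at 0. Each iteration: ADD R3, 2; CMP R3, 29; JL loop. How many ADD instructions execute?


Loop trace (R3 starts at 0, target 29, step 2):
  ADD #1: R3 = 0 + 2 = 2  → 2 < 29, loop
  ADD #2: R3 = 2 + 2 = 4  → 4 < 29, loop
  ADD #3: R3 = 4 + 2 = 6  → 6 < 29, loop
  ADD #4: R3 = 6 + 2 = 8  → 8 < 29, loop
  ADD #5: R3 = 8 + 2 = 10  → 10 < 29, loop
  ADD #6: R3 = 10 + 2 = 12  → 12 < 29, loop
  ADD #7: R3 = 12 + 2 = 14  → 14 < 29, loop
  ADD #8: R3 = 14 + 2 = 16  → 16 < 29, loop
  ADD #9: R3 = 16 + 2 = 18  → 18 < 29, loop
  ADD #10: R3 = 18 + 2 = 20  → 20 < 29, loop
  ADD #11: R3 = 20 + 2 = 22  → 22 < 29, loop
  ADD #12: R3 = 22 + 2 = 24  → 24 < 29, loop
  ADD #13: R3 = 24 + 2 = 26  → 26 < 29, loop
  ADD #14: R3 = 26 + 2 = 28  → 28 < 29, loop
  ADD #15: R3 = 28 + 2 = 30  → 30 >= 29, exit
Total ADD instructions: 15

15


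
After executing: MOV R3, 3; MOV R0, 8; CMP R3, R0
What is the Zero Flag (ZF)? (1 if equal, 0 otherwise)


Register state trace:
  MOV R3, 3  → R3 = 3
  MOV R0, 8  → R0 = 8
  CMP R3, R0  → computes 3 - 8 = -5
  Result is nonzero, so values are not equal
ZF = 0

0


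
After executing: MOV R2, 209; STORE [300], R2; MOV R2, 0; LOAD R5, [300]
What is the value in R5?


Register and memory trace:
  MOV R2, 209  → R2 = 209
  STORE [300], R2  → mem[300] = 209
  MOV R2, 0  → R2 = 0
  LOAD R5, [300]  → R5 = mem[300] = 209
Final: R5 = 209

209


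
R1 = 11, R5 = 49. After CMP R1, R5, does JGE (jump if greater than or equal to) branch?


Trace:
  R1 = 11, R5 = 49
  CMP R1, R5  → compares 11 vs 49
  JGE checks: is 11 greater than or equal to 49?
  11 < 49, so condition is false
Branch taken: No

No


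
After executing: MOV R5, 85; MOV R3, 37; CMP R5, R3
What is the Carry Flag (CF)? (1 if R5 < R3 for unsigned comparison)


Register state trace:
  MOV R5, 85  → R5 = 85
  MOV R3, 37  → R3 = 37
  CMP R5, R3  → unsigned 85 - 37: no borrow
  85 >= 37, so CF = 0
CF = 0

0


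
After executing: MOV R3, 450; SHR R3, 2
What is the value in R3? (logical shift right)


Register state trace:
  MOV R3, 450  → R3 = 450
  SHR R3, 2  → R3 = 450 >> 2 = 450 // 2^2 = 112
Final: R3 = 112

112


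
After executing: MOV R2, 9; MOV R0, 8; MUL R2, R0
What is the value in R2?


Register state trace:
  MOV R2, 9  → R2 = 9
  MOV R0, 8  → R0 = 8
  MUL R2, R0  → R2 = 9 * 8 = 72
Final: R2 = 72

72


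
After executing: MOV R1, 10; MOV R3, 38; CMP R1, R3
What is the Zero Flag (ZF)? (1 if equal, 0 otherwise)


Register state trace:
  MOV R1, 10  → R1 = 10
  MOV R3, 38  → R3 = 38
  CMP R1, R3  → computes 10 - 38 = -28
  Result is nonzero, so values are not equal
ZF = 0

0


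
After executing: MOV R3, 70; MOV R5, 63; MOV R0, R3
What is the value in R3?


Register state trace:
  MOV R3, 70  → R3 = 70
  MOV R5, 63  → R5 = 63
  MOV R0, R3  → R0 = 70
Final: R3 = 70

70


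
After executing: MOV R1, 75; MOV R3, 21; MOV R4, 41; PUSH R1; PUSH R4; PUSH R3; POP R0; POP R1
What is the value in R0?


Stack trace (top is rightmost):
  MOV R1, 75  → R1 = 75
  MOV R3, 21  → R3 = 21
  MOV R4, 41  → R4 = 41
  PUSH R1  → stack: [75]
  PUSH R4  → stack: [75, 41]
  PUSH R3  → stack: [75, 41, 21]
  POP R0  → R0 = 21, stack: [75, 41]
  POP R1  → R1 = 41, stack: [75]
Final: R0 = 21

21


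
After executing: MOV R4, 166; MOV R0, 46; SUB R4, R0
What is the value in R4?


Register state trace:
  MOV R4, 166  → R4 = 166
  MOV R0, 46  → R0 = 46
  SUB R4, R0  → R4 = 166 - 46 = 120
Final: R4 = 120

120


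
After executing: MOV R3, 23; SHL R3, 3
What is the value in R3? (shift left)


Register state trace:
  MOV R3, 23  → R3 = 23
  SHL R3, 3  → R3 = 23 << 3 = 23 * 2^3 = 184
Final: R3 = 184

184


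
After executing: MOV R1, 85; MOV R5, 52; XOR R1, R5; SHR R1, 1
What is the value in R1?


Register state trace:
  MOV R1, 85  → R1 = 85 (0b01010101)
  MOV R5, 52  → R5 = 52 (0b00110100)
  XOR R1, R5  → R1 = 85 XOR 52 = 97 (0b01100001)
  SHR R1, 1  → R1 = 97 >> 1 = 48
Final: R1 = 48

48


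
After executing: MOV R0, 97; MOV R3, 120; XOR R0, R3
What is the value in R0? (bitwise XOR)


Register state trace:
  MOV R0, 97  → R0 = 97 (0b01100001)
  MOV R3, 120  → R3 = 120 (0b01111000)
  XOR R0, R3  → R0 = 97 XOR 120 = 25 (0b00011001)
Final: R0 = 25

25


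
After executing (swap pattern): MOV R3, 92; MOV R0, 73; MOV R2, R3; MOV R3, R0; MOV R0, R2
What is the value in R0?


Register state trace (swap pattern):
  MOV R3, 92  → R3 = 92
  MOV R0, 73  → R0 = 73
  MOV R2, R3  → R2 = 92  (save R3)
  MOV R3, R0  → R3 = 73  (R3 gets R0's value)
  MOV R0, R2  → R0 = 92  (R0 gets saved value)
Final: R0 = 92

92


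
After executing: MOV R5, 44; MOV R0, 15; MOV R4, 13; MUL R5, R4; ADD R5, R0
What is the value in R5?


Register state trace:
  MOV R5, 44  → R5 = 44
  MOV R0, 15  → R0 = 15
  MOV R4, 13  → R4 = 13
  MUL R5, R4  → R5 = 44 * 13 = 572
  ADD R5, R0  → R5 = 572 + 15 = 587
Final: R5 = 587

587


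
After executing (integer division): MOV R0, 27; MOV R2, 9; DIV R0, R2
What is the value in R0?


Register state trace:
  MOV R0, 27  → R0 = 27
  MOV R2, 9  → R2 = 9
  DIV R0, R2  → R0 = 27 // 9 = 3
Final: R0 = 3

3


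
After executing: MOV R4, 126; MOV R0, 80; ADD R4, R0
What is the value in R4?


Register state trace:
  MOV R4, 126  → R4 = 126
  MOV R0, 80  → R0 = 80
  ADD R4, R0  → R4 = 126 + 80 = 206
Final: R4 = 206

206


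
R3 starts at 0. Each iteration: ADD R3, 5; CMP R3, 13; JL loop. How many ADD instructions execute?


Loop trace (R3 starts at 0, target 13, step 5):
  ADD #1: R3 = 0 + 5 = 5  → 5 < 13, loop
  ADD #2: R3 = 5 + 5 = 10  → 10 < 13, loop
  ADD #3: R3 = 10 + 5 = 15  → 15 >= 13, exit
Total ADD instructions: 3

3


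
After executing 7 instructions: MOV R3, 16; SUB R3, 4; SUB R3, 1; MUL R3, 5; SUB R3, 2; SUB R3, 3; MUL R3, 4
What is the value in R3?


Register state trace:
  MOV R3, 16  → R3 = 16
  SUB R3, 4  → R3 = 16 - 4 = 12
  SUB R3, 1  → R3 = 12 - 1 = 11
  MUL R3, 5  → R3 = 11 * 5 = 55
  SUB R3, 2  → R3 = 55 - 2 = 53
  SUB R3, 3  → R3 = 53 - 3 = 50
  MUL R3, 4  → R3 = 50 * 4 = 200
Final: R3 = 200

200


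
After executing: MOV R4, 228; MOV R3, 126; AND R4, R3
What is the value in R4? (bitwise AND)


Register state trace:
  MOV R4, 228  → R4 = 228 (0b11100100)
  MOV R3, 126  → R3 = 126 (0b01111110)
  AND R4, R3  → R4 = 228 AND 126 = 100 (0b01100100)
Final: R4 = 100

100


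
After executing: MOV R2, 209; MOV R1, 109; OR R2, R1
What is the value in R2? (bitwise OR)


Register state trace:
  MOV R2, 209  → R2 = 209 (0b11010001)
  MOV R1, 109  → R1 = 109 (0b01101101)
  OR R2, R1   → R2 = 209 OR 109 = 253 (0b11111101)
Final: R2 = 253

253


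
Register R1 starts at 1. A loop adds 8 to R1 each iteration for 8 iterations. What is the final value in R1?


Starting value: R1 = 1
  Iter 1: R1 = 1 + 8 = 9
  Iter 2: R1 = 9 + 8 = 17
  Iter 3: R1 = 17 + 8 = 25
  Iter 4: R1 = 25 + 8 = 33
  Iter 5: R1 = 33 + 8 = 41
  Iter 6: R1 = 41 + 8 = 49
  Iter 7: R1 = 49 + 8 = 57
  Iter 8: R1 = 57 + 8 = 65
Final: R1 = 65

65


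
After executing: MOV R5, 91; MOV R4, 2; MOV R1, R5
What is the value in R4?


Register state trace:
  MOV R5, 91  → R5 = 91
  MOV R4, 2  → R4 = 2
  MOV R1, R5  → R1 = 91
Final: R4 = 2

2


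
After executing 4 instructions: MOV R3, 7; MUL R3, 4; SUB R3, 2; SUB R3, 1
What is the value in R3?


Register state trace:
  MOV R3, 7  → R3 = 7
  MUL R3, 4  → R3 = 7 * 4 = 28
  SUB R3, 2  → R3 = 28 - 2 = 26
  SUB R3, 1  → R3 = 26 - 1 = 25
Final: R3 = 25

25


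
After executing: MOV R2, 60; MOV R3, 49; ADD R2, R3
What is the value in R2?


Register state trace:
  MOV R2, 60  → R2 = 60
  MOV R3, 49  → R3 = 49
  ADD R2, R3  → R2 = 60 + 49 = 109
Final: R2 = 109

109


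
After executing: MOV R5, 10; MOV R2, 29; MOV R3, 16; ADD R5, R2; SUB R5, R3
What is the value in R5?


Register state trace:
  MOV R5, 10  → R5 = 10
  MOV R2, 29  → R2 = 29
  MOV R3, 16  → R3 = 16
  ADD R5, R2  → R5 = 10 + 29 = 39
  SUB R5, R3  → R5 = 39 - 16 = 23
Final: R5 = 23

23


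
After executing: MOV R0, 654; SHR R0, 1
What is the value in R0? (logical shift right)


Register state trace:
  MOV R0, 654  → R0 = 654
  SHR R0, 1  → R0 = 654 >> 1 = 654 // 2^1 = 327
Final: R0 = 327

327


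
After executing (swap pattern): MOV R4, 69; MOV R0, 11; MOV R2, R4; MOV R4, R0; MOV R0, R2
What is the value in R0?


Register state trace (swap pattern):
  MOV R4, 69  → R4 = 69
  MOV R0, 11  → R0 = 11
  MOV R2, R4  → R2 = 69  (save R4)
  MOV R4, R0  → R4 = 11  (R4 gets R0's value)
  MOV R0, R2  → R0 = 69  (R0 gets saved value)
Final: R0 = 69

69


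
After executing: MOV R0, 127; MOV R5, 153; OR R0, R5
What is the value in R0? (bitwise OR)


Register state trace:
  MOV R0, 127  → R0 = 127 (0b01111111)
  MOV R5, 153  → R5 = 153 (0b10011001)
  OR R0, R5   → R0 = 127 OR 153 = 255 (0b11111111)
Final: R0 = 255

255


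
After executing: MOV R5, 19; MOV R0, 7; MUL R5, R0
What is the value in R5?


Register state trace:
  MOV R5, 19  → R5 = 19
  MOV R0, 7  → R0 = 7
  MUL R5, R0  → R5 = 19 * 7 = 133
Final: R5 = 133

133


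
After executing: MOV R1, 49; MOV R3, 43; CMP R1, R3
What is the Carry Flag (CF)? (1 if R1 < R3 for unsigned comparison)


Register state trace:
  MOV R1, 49  → R1 = 49
  MOV R3, 43  → R3 = 43
  CMP R1, R3  → unsigned 49 - 43: no borrow
  49 >= 43, so CF = 0
CF = 0

0


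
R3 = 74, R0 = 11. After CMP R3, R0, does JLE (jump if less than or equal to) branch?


Trace:
  R3 = 74, R0 = 11
  CMP R3, R0  → compares 74 vs 11
  JLE checks: is 74 less than or equal to 11?
  74 > 11, so condition is false
Branch taken: No

No


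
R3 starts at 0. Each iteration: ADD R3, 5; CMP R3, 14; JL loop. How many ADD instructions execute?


Loop trace (R3 starts at 0, target 14, step 5):
  ADD #1: R3 = 0 + 5 = 5  → 5 < 14, loop
  ADD #2: R3 = 5 + 5 = 10  → 10 < 14, loop
  ADD #3: R3 = 10 + 5 = 15  → 15 >= 14, exit
Total ADD instructions: 3

3


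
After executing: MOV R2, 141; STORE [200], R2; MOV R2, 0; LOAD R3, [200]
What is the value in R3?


Register and memory trace:
  MOV R2, 141  → R2 = 141
  STORE [200], R2  → mem[200] = 141
  MOV R2, 0  → R2 = 0
  LOAD R3, [200]  → R3 = mem[200] = 141
Final: R3 = 141

141


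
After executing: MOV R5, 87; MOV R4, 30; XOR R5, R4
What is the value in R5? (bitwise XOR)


Register state trace:
  MOV R5, 87  → R5 = 87 (0b01010111)
  MOV R4, 30  → R4 = 30 (0b00011110)
  XOR R5, R4  → R5 = 87 XOR 30 = 73 (0b01001001)
Final: R5 = 73

73


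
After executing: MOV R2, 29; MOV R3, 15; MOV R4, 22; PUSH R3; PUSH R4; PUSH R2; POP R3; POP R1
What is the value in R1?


Stack trace (top is rightmost):
  MOV R2, 29  → R2 = 29
  MOV R3, 15  → R3 = 15
  MOV R4, 22  → R4 = 22
  PUSH R3  → stack: [15]
  PUSH R4  → stack: [15, 22]
  PUSH R2  → stack: [15, 22, 29]
  POP R3  → R3 = 29, stack: [15, 22]
  POP R1  → R1 = 22, stack: [15]
Final: R1 = 22

22
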